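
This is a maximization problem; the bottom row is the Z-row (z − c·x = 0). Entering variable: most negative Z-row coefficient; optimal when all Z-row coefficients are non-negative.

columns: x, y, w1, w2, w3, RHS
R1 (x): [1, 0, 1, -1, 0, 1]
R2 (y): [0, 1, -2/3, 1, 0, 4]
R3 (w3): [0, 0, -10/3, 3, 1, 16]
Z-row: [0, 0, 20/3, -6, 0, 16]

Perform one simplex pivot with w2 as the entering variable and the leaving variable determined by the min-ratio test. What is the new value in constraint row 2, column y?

1

Ratio test on column w2 — row 1: entry -1 ≤ 0; row 2: 4/1 = 4; row 3: 16/3 = 16/3. Minimum is 4 at row 2 (y leaves); pivot element 1.
Divide row 2 by 1; eliminate column w2 from the other rows.
In the new row 2, the y entry is the old entry divided by the pivot: 1/1 = 1.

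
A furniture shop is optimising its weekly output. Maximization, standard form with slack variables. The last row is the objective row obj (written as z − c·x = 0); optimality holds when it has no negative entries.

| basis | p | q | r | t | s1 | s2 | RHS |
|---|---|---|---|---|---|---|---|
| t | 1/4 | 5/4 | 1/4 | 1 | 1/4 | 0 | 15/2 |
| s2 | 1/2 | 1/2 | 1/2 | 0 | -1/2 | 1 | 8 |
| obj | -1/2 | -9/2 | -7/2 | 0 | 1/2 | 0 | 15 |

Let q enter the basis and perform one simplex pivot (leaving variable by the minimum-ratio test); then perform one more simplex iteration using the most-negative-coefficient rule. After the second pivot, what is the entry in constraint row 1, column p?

Ratio test on column q — row 1: (15/2)/(5/4) = 6; row 2: 8/(1/2) = 16. Minimum is 6 at row 1 (t leaves); pivot element 5/4.
Divide row 1 by 5/4; eliminate column q from the other rows.
Second iteration: most negative obj-row entry is -13/5 in column r, so r enters.
Ratio test on column r — row 1: 6/(1/5) = 30; row 2: 5/(2/5) = 25/2. Minimum is 25/2 at row 2 (s2 leaves); pivot element 2/5.
Divide row 2 by 2/5; eliminate column r from the other rows.
After both pivots, the entry at constraint row 1, column p is 0.

0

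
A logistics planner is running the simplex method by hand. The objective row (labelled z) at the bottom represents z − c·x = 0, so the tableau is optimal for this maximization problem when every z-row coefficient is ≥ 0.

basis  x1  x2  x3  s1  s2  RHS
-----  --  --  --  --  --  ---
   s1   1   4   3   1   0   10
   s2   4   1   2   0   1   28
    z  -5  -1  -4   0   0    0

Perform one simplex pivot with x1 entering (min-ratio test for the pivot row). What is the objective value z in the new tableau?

Ratio test on column x1 — row 1: 10/1 = 10; row 2: 28/4 = 7. Minimum is 7 at row 2 (s2 leaves); pivot element 4.
Pivot on row 2; the z-row RHS becomes 0 − (-5)·7 = 35.

35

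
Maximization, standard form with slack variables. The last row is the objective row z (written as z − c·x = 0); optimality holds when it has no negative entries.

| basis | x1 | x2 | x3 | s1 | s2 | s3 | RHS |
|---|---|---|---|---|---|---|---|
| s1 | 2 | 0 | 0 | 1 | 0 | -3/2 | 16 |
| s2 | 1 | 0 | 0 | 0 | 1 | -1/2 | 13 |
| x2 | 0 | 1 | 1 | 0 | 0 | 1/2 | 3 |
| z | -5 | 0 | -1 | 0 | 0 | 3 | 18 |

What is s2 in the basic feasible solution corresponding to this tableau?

s2 is basic (row 2); its value is the RHS of that row, 13.

13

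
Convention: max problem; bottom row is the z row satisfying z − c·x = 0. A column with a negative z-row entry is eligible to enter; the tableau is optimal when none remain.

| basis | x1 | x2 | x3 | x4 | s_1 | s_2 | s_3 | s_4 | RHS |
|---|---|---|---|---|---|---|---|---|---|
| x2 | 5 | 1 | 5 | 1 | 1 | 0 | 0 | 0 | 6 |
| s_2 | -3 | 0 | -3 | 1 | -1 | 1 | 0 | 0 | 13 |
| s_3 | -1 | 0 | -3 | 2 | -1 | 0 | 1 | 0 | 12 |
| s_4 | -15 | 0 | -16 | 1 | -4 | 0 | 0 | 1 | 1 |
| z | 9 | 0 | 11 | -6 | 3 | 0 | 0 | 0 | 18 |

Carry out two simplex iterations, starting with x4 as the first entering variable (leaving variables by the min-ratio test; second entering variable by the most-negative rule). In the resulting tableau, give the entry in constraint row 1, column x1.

Ratio test on column x4 — row 1: 6/1 = 6; row 2: 13/1 = 13; row 3: 12/2 = 6; row 4: 1/1 = 1. Minimum is 1 at row 4 (s_4 leaves); pivot element 1.
Divide row 4 by 1; eliminate column x4 from the other rows.
Second iteration: most negative z-row entry is -85 in column x3, so x3 enters.
Ratio test on column x3 — row 1: 5/21 = 5/21; row 2: 12/13 = 12/13; row 3: 10/29 = 10/29; row 4: entry -16 ≤ 0. Minimum is 5/21 at row 1 (x2 leaves); pivot element 21.
Divide row 1 by 21; eliminate column x3 from the other rows.
After both pivots, the entry at constraint row 1, column x1 is 20/21.

20/21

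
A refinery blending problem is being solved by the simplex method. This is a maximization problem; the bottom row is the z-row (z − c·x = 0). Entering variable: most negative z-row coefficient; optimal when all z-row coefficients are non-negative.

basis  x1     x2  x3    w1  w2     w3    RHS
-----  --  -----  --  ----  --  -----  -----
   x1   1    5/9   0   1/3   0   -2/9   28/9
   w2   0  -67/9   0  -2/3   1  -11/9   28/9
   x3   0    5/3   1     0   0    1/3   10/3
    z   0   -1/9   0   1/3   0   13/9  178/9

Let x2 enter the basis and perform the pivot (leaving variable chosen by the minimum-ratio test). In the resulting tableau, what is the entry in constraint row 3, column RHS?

2

Ratio test on column x2 — row 1: (28/9)/(5/9) = 28/5; row 2: entry -67/9 ≤ 0; row 3: (10/3)/(5/3) = 2. Minimum is 2 at row 3 (x3 leaves); pivot element 5/3.
Divide row 3 by 5/3; eliminate column x2 from the other rows.
In the new row 3, the RHS entry is the old entry divided by the pivot: (10/3)/(5/3) = 2.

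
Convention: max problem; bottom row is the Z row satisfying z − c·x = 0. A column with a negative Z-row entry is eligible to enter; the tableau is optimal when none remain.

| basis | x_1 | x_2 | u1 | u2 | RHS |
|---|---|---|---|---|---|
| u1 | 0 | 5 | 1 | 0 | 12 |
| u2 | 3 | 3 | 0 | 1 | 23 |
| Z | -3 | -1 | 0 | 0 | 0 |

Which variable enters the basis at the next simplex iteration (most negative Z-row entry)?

Negative Z-row entries: x_1: -3, x_2: -1.
The most negative is -3 in column x_1, so x_1 enters.

x_1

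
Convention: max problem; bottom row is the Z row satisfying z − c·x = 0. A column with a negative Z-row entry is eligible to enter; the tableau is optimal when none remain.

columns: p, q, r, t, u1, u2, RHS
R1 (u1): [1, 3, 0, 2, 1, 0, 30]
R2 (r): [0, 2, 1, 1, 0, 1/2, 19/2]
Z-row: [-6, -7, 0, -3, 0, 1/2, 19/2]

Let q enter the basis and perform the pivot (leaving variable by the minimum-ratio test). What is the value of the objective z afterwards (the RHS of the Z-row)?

171/4

Ratio test on column q — row 1: 30/3 = 10; row 2: (19/2)/2 = 19/4. Minimum is 19/4 at row 2 (r leaves); pivot element 2.
Pivot on row 2; the Z-row RHS becomes 19/2 − (-7)·(19/4) = 171/4.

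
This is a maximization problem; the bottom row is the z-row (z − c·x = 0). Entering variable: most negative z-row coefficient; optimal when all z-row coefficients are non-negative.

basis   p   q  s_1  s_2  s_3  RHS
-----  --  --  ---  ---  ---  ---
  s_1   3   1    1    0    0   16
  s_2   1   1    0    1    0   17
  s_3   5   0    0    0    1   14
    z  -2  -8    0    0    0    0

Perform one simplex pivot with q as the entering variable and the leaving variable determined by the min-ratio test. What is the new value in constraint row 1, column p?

Ratio test on column q — row 1: 16/1 = 16; row 2: 17/1 = 17; row 3: entry 0 ≤ 0. Minimum is 16 at row 1 (s_1 leaves); pivot element 1.
Divide row 1 by 1; eliminate column q from the other rows.
In the new row 1, the p entry is the old entry divided by the pivot: 3/1 = 3.

3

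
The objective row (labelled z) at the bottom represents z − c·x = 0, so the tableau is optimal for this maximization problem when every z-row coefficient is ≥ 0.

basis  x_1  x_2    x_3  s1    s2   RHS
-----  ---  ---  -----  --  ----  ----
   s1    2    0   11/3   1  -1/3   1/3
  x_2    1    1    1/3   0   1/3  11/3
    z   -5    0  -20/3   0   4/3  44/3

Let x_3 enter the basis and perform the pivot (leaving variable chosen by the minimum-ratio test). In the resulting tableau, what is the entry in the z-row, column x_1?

-15/11

Ratio test on column x_3 — row 1: (1/3)/(11/3) = 1/11; row 2: (11/3)/(1/3) = 11. Minimum is 1/11 at row 1 (s1 leaves); pivot element 11/3.
Divide row 1 by 11/3; eliminate column x_3 from the other rows.
z-row update in column x_1: -5 − (-20/3)·(6/11) = -15/11.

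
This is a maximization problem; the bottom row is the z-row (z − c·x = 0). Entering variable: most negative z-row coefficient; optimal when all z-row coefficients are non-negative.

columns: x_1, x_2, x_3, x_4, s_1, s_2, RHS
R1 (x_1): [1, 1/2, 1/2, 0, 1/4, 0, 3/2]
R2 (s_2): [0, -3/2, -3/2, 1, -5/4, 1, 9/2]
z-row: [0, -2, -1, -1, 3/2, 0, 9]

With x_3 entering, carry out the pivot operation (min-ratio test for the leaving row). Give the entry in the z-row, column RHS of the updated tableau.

Ratio test on column x_3 — row 1: (3/2)/(1/2) = 3; row 2: entry -3/2 ≤ 0. Minimum is 3 at row 1 (x_1 leaves); pivot element 1/2.
Divide row 1 by 1/2; eliminate column x_3 from the other rows.
z-row update in column RHS: 9 − (-1)·3 = 12.

12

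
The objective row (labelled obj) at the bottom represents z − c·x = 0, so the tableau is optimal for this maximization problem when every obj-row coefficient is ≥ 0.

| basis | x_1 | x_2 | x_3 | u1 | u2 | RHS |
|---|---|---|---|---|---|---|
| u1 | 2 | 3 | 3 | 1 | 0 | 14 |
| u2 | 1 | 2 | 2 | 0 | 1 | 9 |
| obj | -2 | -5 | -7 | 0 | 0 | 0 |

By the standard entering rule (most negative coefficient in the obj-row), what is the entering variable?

x_3

Negative obj-row entries: x_1: -2, x_2: -5, x_3: -7.
The most negative is -7 in column x_3, so x_3 enters.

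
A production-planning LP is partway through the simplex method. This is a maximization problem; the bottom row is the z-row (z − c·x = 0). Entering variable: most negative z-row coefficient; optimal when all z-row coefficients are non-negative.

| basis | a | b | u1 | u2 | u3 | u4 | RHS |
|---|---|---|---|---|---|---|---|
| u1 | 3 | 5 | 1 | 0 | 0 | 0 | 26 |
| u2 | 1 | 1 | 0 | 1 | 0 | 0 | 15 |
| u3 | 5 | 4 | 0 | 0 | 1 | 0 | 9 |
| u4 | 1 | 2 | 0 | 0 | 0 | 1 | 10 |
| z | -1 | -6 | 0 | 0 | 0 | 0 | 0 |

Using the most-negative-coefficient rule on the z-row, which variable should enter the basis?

b

Negative z-row entries: a: -1, b: -6.
The most negative is -6 in column b, so b enters.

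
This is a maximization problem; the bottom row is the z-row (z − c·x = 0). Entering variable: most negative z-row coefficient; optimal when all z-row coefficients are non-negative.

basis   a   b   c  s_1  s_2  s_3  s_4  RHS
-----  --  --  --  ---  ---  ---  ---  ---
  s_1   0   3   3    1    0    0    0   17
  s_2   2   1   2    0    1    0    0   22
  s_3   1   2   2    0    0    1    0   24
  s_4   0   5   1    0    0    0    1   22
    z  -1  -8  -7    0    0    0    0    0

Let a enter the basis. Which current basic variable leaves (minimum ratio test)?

Column a entries and ratios — s_1: 0 ≤ 0, skip; s_2: 22/2 = 11; s_3: 24/1 = 24; s_4: 0 ≤ 0, skip.
Smallest ratio is 11 in the row of s_2, so s_2 leaves.

s_2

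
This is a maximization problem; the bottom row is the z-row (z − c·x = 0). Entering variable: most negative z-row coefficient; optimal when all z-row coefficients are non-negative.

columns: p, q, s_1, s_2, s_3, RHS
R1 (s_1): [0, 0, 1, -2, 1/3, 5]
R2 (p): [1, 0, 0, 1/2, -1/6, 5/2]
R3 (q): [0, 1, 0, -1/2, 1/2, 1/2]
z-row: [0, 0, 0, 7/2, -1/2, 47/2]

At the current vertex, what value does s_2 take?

0

s_2 is not in the basis, so in the current basic feasible solution s_2 = 0.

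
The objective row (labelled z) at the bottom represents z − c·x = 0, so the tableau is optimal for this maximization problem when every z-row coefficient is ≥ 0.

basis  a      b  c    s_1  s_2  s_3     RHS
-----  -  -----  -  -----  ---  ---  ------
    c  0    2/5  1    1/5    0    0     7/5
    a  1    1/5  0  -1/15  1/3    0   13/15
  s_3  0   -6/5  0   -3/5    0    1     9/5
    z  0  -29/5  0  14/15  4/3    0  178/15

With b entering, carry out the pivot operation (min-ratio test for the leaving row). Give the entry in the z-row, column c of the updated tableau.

Ratio test on column b — row 1: (7/5)/(2/5) = 7/2; row 2: (13/15)/(1/5) = 13/3; row 3: entry -6/5 ≤ 0. Minimum is 7/2 at row 1 (c leaves); pivot element 2/5.
Divide row 1 by 2/5; eliminate column b from the other rows.
z-row update in column c: 0 − (-29/5)·(5/2) = 29/2.

29/2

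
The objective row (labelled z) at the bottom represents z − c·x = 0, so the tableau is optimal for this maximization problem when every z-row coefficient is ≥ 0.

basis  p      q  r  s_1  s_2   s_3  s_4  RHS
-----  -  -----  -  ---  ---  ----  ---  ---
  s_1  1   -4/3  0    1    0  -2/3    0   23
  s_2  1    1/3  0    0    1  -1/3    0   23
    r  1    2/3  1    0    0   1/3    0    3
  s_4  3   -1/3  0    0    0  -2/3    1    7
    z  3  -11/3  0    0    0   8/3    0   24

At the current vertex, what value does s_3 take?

s_3 is not in the basis, so in the current basic feasible solution s_3 = 0.

0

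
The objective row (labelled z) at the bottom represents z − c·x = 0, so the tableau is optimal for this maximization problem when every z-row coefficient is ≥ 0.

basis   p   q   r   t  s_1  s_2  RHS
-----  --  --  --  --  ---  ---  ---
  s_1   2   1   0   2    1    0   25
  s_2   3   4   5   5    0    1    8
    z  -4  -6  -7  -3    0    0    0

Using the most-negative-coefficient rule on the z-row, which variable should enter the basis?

Negative z-row entries: p: -4, q: -6, r: -7, t: -3.
The most negative is -7 in column r, so r enters.

r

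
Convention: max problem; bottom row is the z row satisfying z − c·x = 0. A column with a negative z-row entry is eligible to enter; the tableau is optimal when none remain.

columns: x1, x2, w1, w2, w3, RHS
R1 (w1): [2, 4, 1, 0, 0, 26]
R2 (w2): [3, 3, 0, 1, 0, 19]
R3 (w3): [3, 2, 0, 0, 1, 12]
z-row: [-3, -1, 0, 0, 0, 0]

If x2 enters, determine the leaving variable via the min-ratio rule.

Column x2 entries and ratios — w1: 26/4 = 13/2; w2: 19/3 = 19/3; w3: 12/2 = 6.
Smallest ratio is 6 in the row of w3, so w3 leaves.

w3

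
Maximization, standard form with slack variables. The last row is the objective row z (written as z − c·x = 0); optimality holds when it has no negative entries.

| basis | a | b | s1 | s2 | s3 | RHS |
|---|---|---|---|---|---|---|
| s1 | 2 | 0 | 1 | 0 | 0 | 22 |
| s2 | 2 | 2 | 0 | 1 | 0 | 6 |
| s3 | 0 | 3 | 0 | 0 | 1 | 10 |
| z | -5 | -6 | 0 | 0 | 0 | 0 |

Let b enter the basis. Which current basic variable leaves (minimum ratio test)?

Column b entries and ratios — s1: 0 ≤ 0, skip; s2: 6/2 = 3; s3: 10/3 = 10/3.
Smallest ratio is 3 in the row of s2, so s2 leaves.

s2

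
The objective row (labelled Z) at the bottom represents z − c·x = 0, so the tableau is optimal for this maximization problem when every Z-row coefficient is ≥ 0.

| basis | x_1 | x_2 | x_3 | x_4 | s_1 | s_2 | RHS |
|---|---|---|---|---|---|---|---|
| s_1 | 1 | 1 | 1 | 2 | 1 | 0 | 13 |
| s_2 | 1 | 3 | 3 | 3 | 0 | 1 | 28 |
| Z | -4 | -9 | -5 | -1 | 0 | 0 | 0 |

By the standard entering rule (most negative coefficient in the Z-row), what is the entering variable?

Negative Z-row entries: x_1: -4, x_2: -9, x_3: -5, x_4: -1.
The most negative is -9 in column x_2, so x_2 enters.

x_2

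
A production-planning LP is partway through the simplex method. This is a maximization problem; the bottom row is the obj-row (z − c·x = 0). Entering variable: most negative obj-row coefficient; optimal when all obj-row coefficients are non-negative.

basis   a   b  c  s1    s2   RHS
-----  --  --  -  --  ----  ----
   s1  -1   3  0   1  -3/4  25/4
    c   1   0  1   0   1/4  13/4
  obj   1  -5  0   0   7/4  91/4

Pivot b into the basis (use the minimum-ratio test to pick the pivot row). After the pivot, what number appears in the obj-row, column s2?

Ratio test on column b — row 1: (25/4)/3 = 25/12; row 2: entry 0 ≤ 0. Minimum is 25/12 at row 1 (s1 leaves); pivot element 3.
Divide row 1 by 3; eliminate column b from the other rows.
obj-row update in column s2: 7/4 − (-5)·(-1/4) = 1/2.

1/2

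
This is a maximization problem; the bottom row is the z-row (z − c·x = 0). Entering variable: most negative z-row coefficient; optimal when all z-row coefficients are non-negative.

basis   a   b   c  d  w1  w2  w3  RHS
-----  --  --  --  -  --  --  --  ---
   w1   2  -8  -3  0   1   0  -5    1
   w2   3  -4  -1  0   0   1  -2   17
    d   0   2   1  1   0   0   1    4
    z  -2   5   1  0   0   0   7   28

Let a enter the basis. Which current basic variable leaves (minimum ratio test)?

w1

Column a entries and ratios — w1: 1/2 = 1/2; w2: 17/3 = 17/3; d: 0 ≤ 0, skip.
Smallest ratio is 1/2 in the row of w1, so w1 leaves.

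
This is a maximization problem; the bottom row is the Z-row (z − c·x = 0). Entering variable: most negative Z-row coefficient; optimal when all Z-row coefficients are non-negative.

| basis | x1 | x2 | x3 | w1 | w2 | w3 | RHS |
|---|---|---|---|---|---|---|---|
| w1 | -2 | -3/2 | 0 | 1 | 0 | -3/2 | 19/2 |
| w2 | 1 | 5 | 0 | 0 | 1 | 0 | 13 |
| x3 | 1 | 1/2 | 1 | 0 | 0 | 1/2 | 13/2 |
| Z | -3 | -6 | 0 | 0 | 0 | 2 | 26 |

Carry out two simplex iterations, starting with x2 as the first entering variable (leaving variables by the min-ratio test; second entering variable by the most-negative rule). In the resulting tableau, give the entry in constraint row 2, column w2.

2/9

Ratio test on column x2 — row 1: entry -3/2 ≤ 0; row 2: 13/5 = 13/5; row 3: (13/2)/(1/2) = 13. Minimum is 13/5 at row 2 (w2 leaves); pivot element 5.
Divide row 2 by 5; eliminate column x2 from the other rows.
Second iteration: most negative Z-row entry is -9/5 in column x1, so x1 enters.
Ratio test on column x1 — row 1: entry -17/10 ≤ 0; row 2: (13/5)/(1/5) = 13; row 3: (26/5)/(9/10) = 52/9. Minimum is 52/9 at row 3 (x3 leaves); pivot element 9/10.
Divide row 3 by 9/10; eliminate column x1 from the other rows.
After both pivots, the entry at constraint row 2, column w2 is 2/9.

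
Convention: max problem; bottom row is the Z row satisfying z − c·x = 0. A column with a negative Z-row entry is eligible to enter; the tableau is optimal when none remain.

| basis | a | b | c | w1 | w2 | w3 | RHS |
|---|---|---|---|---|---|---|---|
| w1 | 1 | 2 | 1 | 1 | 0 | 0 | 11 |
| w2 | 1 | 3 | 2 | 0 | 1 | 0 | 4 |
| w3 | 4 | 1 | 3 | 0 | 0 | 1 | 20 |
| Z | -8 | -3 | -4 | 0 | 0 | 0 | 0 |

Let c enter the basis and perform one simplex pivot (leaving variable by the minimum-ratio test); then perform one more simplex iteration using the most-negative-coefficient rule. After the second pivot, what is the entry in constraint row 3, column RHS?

Ratio test on column c — row 1: 11/1 = 11; row 2: 4/2 = 2; row 3: 20/3 = 20/3. Minimum is 2 at row 2 (w2 leaves); pivot element 2.
Divide row 2 by 2; eliminate column c from the other rows.
Second iteration: most negative Z-row entry is -6 in column a, so a enters.
Ratio test on column a — row 1: 9/(1/2) = 18; row 2: 2/(1/2) = 4; row 3: 14/(5/2) = 28/5. Minimum is 4 at row 2 (c leaves); pivot element 1/2.
Divide row 2 by 1/2; eliminate column a from the other rows.
After both pivots, the entry at constraint row 3, column RHS is 4.

4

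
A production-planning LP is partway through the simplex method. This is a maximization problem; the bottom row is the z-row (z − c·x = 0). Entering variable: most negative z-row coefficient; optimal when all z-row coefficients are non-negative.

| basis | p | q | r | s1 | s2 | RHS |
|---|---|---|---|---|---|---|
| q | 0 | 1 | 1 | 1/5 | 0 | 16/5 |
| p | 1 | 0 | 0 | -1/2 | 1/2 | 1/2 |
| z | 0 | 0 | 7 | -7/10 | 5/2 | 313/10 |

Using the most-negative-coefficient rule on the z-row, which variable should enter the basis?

Negative z-row entries: s1: -7/10.
The most negative is -7/10 in column s1, so s1 enters.

s1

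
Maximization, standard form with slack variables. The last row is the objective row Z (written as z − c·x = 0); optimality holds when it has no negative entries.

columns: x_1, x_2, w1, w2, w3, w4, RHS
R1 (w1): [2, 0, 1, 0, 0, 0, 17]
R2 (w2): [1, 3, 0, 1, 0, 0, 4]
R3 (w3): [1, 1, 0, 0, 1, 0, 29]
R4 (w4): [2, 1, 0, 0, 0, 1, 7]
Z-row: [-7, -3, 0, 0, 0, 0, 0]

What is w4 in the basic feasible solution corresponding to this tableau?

7

w4 is basic (row 4); its value is the RHS of that row, 7.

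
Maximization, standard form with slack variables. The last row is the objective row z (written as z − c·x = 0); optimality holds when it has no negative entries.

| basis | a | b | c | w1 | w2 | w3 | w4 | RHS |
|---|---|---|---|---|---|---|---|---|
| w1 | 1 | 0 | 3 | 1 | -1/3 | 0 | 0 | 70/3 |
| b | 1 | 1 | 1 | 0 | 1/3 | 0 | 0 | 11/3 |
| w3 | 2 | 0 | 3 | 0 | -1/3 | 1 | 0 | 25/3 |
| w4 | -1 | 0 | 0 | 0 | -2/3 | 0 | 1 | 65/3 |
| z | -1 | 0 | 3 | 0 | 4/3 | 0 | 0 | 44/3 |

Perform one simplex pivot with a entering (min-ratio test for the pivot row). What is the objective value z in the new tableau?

55/3

Ratio test on column a — row 1: (70/3)/1 = 70/3; row 2: (11/3)/1 = 11/3; row 3: (25/3)/2 = 25/6; row 4: entry -1 ≤ 0. Minimum is 11/3 at row 2 (b leaves); pivot element 1.
Pivot on row 2; the z-row RHS becomes 44/3 − (-1)·(11/3) = 55/3.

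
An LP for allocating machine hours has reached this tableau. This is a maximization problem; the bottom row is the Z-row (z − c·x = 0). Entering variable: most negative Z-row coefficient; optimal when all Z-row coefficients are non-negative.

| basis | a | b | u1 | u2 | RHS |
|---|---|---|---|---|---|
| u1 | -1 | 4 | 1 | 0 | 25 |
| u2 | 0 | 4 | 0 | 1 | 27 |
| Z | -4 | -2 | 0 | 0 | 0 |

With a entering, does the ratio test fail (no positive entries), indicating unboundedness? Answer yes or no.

Every constraint-row entry in column a is ≤ 0, so increasing a is unbounded.

yes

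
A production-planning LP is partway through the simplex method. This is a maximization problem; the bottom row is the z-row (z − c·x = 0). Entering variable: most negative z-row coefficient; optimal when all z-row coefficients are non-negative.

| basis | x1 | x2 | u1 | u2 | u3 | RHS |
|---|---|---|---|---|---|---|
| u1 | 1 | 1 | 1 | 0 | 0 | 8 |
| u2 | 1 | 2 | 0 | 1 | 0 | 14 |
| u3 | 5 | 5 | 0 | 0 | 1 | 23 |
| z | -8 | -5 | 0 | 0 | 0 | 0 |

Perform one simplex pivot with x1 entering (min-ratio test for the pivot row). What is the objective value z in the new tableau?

184/5

Ratio test on column x1 — row 1: 8/1 = 8; row 2: 14/1 = 14; row 3: 23/5 = 23/5. Minimum is 23/5 at row 3 (u3 leaves); pivot element 5.
Pivot on row 3; the z-row RHS becomes 0 − (-8)·(23/5) = 184/5.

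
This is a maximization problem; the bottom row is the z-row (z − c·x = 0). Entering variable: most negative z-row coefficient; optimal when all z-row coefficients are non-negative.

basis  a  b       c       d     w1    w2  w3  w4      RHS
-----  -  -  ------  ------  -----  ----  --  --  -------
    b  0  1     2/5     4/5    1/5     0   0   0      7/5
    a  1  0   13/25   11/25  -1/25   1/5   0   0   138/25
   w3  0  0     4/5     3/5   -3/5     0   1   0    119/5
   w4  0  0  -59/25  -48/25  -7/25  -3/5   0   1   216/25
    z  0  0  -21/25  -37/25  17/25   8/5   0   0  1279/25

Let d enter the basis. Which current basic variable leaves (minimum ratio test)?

Column d entries and ratios — b: (7/5)/(4/5) = 7/4; a: (138/25)/(11/25) = 138/11; w3: (119/5)/(3/5) = 119/3; w4: -48/25 ≤ 0, skip.
Smallest ratio is 7/4 in the row of b, so b leaves.

b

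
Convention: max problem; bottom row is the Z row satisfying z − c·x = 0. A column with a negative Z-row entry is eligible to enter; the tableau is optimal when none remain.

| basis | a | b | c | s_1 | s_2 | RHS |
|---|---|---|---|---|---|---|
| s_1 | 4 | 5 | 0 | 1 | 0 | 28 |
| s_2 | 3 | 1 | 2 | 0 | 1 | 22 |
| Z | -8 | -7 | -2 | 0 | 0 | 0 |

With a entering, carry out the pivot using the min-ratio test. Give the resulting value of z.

Ratio test on column a — row 1: 28/4 = 7; row 2: 22/3 = 22/3. Minimum is 7 at row 1 (s_1 leaves); pivot element 4.
Pivot on row 1; the Z-row RHS becomes 0 − (-8)·7 = 56.

56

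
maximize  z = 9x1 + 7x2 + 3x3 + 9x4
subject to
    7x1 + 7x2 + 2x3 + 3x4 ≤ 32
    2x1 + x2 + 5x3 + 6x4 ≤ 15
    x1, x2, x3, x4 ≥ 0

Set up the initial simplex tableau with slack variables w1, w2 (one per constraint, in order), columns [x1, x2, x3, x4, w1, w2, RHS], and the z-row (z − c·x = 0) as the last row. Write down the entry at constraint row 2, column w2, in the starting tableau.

1

Slack w2 belongs to constraint 2; its column is the unit vector e_2, so the entry in row 2 is 1.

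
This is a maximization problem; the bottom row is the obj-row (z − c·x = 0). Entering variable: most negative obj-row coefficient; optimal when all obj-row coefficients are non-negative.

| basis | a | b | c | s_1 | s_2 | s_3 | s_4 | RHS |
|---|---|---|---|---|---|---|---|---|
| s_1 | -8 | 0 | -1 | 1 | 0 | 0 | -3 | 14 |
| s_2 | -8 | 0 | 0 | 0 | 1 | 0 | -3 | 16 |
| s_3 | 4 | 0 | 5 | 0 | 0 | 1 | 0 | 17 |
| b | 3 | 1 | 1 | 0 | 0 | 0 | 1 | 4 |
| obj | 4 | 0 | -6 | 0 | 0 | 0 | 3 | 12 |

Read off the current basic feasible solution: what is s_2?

16

s_2 is basic (row 2); its value is the RHS of that row, 16.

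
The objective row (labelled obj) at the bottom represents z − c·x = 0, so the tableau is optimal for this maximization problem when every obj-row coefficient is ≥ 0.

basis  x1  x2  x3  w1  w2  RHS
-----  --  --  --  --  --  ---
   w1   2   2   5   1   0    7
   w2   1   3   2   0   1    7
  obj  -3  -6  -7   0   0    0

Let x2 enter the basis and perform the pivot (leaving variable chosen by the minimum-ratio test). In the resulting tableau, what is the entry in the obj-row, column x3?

Ratio test on column x2 — row 1: 7/2 = 7/2; row 2: 7/3 = 7/3. Minimum is 7/3 at row 2 (w2 leaves); pivot element 3.
Divide row 2 by 3; eliminate column x2 from the other rows.
obj-row update in column x3: -7 − (-6)·(2/3) = -3.

-3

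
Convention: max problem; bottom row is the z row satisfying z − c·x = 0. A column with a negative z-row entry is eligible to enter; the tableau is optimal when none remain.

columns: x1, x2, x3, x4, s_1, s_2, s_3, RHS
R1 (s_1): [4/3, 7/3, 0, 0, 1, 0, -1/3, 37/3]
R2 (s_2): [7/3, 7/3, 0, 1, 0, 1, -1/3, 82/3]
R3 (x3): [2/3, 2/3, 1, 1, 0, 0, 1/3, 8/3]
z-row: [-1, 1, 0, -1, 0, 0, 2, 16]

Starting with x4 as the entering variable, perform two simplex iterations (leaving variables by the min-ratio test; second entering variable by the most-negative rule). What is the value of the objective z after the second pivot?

20

Ratio test on column x4 — row 1: entry 0 ≤ 0; row 2: (82/3)/1 = 82/3; row 3: (8/3)/1 = 8/3. Minimum is 8/3 at row 3 (x3 leaves); pivot element 1.
Pivot on row 3; the z-row RHS becomes 16 − (-1)·(8/3) = 56/3.
Next entering variable (most negative z-row entry -1/3): x1.
Ratio test on column x1 — row 1: (37/3)/(4/3) = 37/4; row 2: (74/3)/(5/3) = 74/5; row 3: (8/3)/(2/3) = 4. Minimum is 4 at row 3 (x4 leaves); pivot element 2/3.
After the second pivot the z-row RHS is 56/3 − (-1/3)·4 = 20.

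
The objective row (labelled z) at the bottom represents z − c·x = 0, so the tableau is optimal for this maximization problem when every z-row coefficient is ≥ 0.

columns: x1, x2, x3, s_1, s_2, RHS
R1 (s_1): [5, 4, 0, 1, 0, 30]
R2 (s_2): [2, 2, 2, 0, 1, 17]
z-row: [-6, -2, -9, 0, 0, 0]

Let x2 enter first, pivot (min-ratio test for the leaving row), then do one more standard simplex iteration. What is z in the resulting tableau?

24

Ratio test on column x2 — row 1: 30/4 = 15/2; row 2: 17/2 = 17/2. Minimum is 15/2 at row 1 (s_1 leaves); pivot element 4.
Pivot on row 1; the z-row RHS becomes 0 − (-2)·(15/2) = 15.
Next entering variable (most negative z-row entry -9): x3.
Ratio test on column x3 — row 1: entry 0 ≤ 0; row 2: 2/2 = 1. Minimum is 1 at row 2 (s_2 leaves); pivot element 2.
After the second pivot the z-row RHS is 15 − (-9)·1 = 24.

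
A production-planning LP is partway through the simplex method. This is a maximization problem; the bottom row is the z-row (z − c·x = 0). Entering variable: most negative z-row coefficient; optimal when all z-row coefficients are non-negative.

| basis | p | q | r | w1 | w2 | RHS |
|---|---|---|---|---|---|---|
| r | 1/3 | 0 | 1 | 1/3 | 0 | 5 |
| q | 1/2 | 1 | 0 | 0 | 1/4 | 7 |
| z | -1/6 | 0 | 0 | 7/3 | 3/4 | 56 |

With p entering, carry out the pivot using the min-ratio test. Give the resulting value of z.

Ratio test on column p — row 1: 5/(1/3) = 15; row 2: 7/(1/2) = 14. Minimum is 14 at row 2 (q leaves); pivot element 1/2.
Pivot on row 2; the z-row RHS becomes 56 − (-1/6)·14 = 175/3.

175/3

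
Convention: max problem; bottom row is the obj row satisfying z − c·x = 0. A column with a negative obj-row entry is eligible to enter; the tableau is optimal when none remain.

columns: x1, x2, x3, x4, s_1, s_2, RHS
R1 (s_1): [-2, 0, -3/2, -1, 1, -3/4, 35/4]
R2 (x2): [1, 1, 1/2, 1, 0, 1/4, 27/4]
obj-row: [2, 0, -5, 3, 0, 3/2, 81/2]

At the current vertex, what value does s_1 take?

35/4

s_1 is basic (row 1); its value is the RHS of that row, 35/4.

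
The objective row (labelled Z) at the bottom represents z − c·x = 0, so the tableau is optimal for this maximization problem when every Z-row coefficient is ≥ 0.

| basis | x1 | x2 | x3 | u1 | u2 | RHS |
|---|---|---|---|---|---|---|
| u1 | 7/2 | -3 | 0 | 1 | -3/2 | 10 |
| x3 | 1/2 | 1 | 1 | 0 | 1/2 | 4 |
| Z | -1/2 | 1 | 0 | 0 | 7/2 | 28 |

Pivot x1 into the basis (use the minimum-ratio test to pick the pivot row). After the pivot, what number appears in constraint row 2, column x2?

Ratio test on column x1 — row 1: 10/(7/2) = 20/7; row 2: 4/(1/2) = 8. Minimum is 20/7 at row 1 (u1 leaves); pivot element 7/2.
Divide row 1 by 7/2; eliminate column x1 from the other rows.
Row 2 update in column x2: 1 − (1/2)·(-6/7) = 10/7.

10/7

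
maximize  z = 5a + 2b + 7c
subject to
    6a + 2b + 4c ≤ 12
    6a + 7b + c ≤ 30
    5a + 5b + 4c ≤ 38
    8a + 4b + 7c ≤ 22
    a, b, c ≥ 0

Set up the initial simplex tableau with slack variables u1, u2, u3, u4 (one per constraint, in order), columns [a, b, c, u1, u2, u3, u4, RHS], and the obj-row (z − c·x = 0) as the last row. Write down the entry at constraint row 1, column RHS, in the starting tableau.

The RHS of constraint 1 is b_1 = 12.

12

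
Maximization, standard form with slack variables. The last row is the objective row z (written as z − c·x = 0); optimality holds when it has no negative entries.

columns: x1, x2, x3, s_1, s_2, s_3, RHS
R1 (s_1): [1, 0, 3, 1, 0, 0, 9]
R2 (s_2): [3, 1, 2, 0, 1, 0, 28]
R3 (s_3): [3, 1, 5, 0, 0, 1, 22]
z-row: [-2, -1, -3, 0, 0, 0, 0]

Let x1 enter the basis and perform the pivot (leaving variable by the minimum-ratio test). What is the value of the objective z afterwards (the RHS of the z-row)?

44/3

Ratio test on column x1 — row 1: 9/1 = 9; row 2: 28/3 = 28/3; row 3: 22/3 = 22/3. Minimum is 22/3 at row 3 (s_3 leaves); pivot element 3.
Pivot on row 3; the z-row RHS becomes 0 − (-2)·(22/3) = 44/3.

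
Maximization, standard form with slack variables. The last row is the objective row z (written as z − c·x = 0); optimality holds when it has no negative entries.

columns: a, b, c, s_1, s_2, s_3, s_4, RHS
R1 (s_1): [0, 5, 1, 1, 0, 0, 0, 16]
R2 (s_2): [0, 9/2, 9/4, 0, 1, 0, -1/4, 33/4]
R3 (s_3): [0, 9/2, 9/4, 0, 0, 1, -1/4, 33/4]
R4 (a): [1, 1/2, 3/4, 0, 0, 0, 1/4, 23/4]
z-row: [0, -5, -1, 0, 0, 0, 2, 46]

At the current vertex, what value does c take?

c is not in the basis, so in the current basic feasible solution c = 0.

0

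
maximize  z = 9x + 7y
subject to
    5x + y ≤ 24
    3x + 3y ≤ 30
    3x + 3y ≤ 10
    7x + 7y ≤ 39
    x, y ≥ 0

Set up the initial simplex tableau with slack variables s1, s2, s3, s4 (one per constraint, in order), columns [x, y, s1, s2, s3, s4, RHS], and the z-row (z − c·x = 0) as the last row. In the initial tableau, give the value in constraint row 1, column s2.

Slack s2 belongs to constraint 2; its column is the unit vector e_2, so the entry in row 1 is 0.

0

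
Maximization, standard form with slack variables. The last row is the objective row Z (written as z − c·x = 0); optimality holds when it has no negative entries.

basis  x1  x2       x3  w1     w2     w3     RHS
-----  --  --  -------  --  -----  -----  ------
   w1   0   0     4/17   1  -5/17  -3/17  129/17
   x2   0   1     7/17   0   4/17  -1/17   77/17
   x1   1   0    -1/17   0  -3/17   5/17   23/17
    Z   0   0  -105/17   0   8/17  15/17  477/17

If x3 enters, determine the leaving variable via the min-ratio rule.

Column x3 entries and ratios — w1: (129/17)/(4/17) = 129/4; x2: (77/17)/(7/17) = 11; x1: -1/17 ≤ 0, skip.
Smallest ratio is 11 in the row of x2, so x2 leaves.

x2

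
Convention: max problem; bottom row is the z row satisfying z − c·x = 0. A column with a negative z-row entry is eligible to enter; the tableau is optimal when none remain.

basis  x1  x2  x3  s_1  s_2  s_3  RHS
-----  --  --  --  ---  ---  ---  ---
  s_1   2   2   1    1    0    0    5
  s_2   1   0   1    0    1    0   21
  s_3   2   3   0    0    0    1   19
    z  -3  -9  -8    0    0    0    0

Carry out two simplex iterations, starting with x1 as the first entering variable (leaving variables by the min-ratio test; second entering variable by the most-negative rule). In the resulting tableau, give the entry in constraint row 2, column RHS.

16

Ratio test on column x1 — row 1: 5/2 = 5/2; row 2: 21/1 = 21; row 3: 19/2 = 19/2. Minimum is 5/2 at row 1 (s_1 leaves); pivot element 2.
Divide row 1 by 2; eliminate column x1 from the other rows.
Second iteration: most negative z-row entry is -13/2 in column x3, so x3 enters.
Ratio test on column x3 — row 1: (5/2)/(1/2) = 5; row 2: (37/2)/(1/2) = 37; row 3: entry -1 ≤ 0. Minimum is 5 at row 1 (x1 leaves); pivot element 1/2.
Divide row 1 by 1/2; eliminate column x3 from the other rows.
After both pivots, the entry at constraint row 2, column RHS is 16.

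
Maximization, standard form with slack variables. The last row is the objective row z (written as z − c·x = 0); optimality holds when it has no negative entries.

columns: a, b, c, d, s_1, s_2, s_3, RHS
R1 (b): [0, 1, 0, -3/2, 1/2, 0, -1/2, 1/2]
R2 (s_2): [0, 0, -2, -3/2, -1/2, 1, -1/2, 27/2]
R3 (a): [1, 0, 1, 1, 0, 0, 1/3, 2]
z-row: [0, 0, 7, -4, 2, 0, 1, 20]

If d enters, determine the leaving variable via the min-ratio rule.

a

Column d entries and ratios — b: -3/2 ≤ 0, skip; s_2: -3/2 ≤ 0, skip; a: 2/1 = 2.
Smallest ratio is 2 in the row of a, so a leaves.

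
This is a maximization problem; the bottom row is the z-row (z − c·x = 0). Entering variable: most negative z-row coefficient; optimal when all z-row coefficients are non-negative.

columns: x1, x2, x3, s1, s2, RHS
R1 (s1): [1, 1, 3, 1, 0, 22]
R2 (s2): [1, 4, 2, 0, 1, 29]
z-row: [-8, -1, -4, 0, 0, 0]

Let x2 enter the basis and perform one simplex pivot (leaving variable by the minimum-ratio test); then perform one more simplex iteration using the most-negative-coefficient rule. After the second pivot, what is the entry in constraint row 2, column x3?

Ratio test on column x2 — row 1: 22/1 = 22; row 2: 29/4 = 29/4. Minimum is 29/4 at row 2 (s2 leaves); pivot element 4.
Divide row 2 by 4; eliminate column x2 from the other rows.
Second iteration: most negative z-row entry is -31/4 in column x1, so x1 enters.
Ratio test on column x1 — row 1: (59/4)/(3/4) = 59/3; row 2: (29/4)/(1/4) = 29. Minimum is 59/3 at row 1 (s1 leaves); pivot element 3/4.
Divide row 1 by 3/4; eliminate column x1 from the other rows.
After both pivots, the entry at constraint row 2, column x3 is -1/3.

-1/3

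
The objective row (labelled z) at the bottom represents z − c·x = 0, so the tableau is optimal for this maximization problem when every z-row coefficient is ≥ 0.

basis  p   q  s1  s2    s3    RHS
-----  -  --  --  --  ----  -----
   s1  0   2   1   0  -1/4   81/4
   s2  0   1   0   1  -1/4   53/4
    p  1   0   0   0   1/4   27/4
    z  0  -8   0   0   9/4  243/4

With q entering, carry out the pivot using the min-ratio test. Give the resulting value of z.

567/4

Ratio test on column q — row 1: (81/4)/2 = 81/8; row 2: (53/4)/1 = 53/4; row 3: entry 0 ≤ 0. Minimum is 81/8 at row 1 (s1 leaves); pivot element 2.
Pivot on row 1; the z-row RHS becomes 243/4 − (-8)·(81/8) = 567/4.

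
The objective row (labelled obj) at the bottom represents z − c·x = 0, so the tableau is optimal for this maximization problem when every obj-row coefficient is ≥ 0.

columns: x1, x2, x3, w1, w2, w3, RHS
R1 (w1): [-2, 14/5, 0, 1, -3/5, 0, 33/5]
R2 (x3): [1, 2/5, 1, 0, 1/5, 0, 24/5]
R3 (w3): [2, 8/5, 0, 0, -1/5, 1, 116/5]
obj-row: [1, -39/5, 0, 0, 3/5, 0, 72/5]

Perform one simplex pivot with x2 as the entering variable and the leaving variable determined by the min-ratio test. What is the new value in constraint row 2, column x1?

Ratio test on column x2 — row 1: (33/5)/(14/5) = 33/14; row 2: (24/5)/(2/5) = 12; row 3: (116/5)/(8/5) = 29/2. Minimum is 33/14 at row 1 (w1 leaves); pivot element 14/5.
Divide row 1 by 14/5; eliminate column x2 from the other rows.
Row 2 update in column x1: 1 − (2/5)·(-5/7) = 9/7.

9/7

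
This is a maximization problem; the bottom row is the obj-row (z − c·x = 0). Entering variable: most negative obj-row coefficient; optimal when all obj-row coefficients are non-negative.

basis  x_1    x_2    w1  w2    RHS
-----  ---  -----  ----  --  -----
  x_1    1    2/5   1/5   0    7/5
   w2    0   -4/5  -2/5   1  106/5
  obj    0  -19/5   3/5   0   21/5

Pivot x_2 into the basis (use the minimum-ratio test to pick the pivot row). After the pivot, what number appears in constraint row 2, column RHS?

24

Ratio test on column x_2 — row 1: (7/5)/(2/5) = 7/2; row 2: entry -4/5 ≤ 0. Minimum is 7/2 at row 1 (x_1 leaves); pivot element 2/5.
Divide row 1 by 2/5; eliminate column x_2 from the other rows.
Row 2 update in column RHS: 106/5 − (-4/5)·(7/2) = 24.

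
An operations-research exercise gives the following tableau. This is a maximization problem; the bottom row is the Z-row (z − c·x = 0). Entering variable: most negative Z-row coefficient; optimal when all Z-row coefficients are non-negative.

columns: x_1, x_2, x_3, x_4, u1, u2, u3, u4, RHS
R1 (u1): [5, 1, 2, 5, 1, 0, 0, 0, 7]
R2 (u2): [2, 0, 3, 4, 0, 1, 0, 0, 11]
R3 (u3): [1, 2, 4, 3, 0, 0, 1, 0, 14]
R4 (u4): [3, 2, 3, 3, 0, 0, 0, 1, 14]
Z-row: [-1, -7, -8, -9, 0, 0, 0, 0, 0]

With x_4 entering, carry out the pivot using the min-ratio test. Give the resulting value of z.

63/5

Ratio test on column x_4 — row 1: 7/5 = 7/5; row 2: 11/4 = 11/4; row 3: 14/3 = 14/3; row 4: 14/3 = 14/3. Minimum is 7/5 at row 1 (u1 leaves); pivot element 5.
Pivot on row 1; the Z-row RHS becomes 0 − (-9)·(7/5) = 63/5.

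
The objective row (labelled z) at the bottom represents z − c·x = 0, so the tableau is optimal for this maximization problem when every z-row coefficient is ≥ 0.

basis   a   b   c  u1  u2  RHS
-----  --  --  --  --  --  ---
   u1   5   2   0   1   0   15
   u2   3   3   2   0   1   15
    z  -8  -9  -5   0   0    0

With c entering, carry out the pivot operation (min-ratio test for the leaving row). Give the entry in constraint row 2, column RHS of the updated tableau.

15/2

Ratio test on column c — row 1: entry 0 ≤ 0; row 2: 15/2 = 15/2. Minimum is 15/2 at row 2 (u2 leaves); pivot element 2.
Divide row 2 by 2; eliminate column c from the other rows.
In the new row 2, the RHS entry is the old entry divided by the pivot: 15/2 = 15/2.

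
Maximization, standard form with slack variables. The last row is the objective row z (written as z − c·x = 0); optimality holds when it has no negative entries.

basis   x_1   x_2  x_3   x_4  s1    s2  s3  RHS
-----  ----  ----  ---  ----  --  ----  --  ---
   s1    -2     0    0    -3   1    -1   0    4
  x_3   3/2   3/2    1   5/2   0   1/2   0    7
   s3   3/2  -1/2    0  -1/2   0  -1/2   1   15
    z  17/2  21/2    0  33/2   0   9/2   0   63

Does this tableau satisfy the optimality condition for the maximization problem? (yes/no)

Every z-row coefficient is ≥ 0, so the tableau is optimal.

yes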